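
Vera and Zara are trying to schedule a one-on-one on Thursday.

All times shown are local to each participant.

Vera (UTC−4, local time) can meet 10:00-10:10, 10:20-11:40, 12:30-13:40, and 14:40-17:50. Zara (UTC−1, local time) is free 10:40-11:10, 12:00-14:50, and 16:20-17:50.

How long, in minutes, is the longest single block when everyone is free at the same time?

80 minutes

Vera → UTC: 14:00–14:10, 14:20–15:40, 16:30–17:40, 18:40–21:50.
Zara → UTC: 11:40–12:10, 13:00–15:50, 17:20–18:50.
Vera ∩ Zara: 14:00–14:10, 14:20–15:40, 17:20–17:40, 18:40–18:50.
Common window lengths: 10, 80, 20, 10 min; longest is 80.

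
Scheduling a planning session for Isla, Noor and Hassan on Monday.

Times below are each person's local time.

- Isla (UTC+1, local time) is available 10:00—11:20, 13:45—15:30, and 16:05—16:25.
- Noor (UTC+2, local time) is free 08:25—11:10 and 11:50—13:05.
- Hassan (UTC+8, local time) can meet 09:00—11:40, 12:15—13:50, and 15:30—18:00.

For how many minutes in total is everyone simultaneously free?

Isla → UTC: 09:00–10:20, 12:45–14:30, 15:05–15:25.
Noor → UTC: 06:25–09:10, 09:50–11:05.
Hassan → UTC: 01:00–03:40, 04:15–05:50, 07:30–10:00.
Isla ∩ Noor: 09:00–09:10, 09:50–10:20.
Isla ∩ Noor ∩ Hassan: 09:00–09:10, 09:50–10:00.
Total common minutes: 10 + 10 = 20.

20 minutes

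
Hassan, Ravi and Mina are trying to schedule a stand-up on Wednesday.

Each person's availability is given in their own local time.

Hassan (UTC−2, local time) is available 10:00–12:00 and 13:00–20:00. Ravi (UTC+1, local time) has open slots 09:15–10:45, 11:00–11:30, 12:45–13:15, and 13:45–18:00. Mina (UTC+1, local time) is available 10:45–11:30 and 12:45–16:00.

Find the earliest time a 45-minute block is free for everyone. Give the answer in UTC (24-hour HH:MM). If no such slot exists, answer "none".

12:45

Hassan → UTC: 12:00–14:00, 15:00–22:00.
Ravi → UTC: 08:15–09:45, 10:00–10:30, 11:45–12:15, 12:45–17:00.
Mina → UTC: 09:45–10:30, 11:45–15:00.
Hassan ∩ Ravi: 12:00–12:15, 12:45–14:00, 15:00–17:00.
Hassan ∩ Ravi ∩ Mina: 12:00–12:15, 12:45–14:00.
Windows ≥ 45 min: 12:45–14:00.
Earliest such window starts at 12:45.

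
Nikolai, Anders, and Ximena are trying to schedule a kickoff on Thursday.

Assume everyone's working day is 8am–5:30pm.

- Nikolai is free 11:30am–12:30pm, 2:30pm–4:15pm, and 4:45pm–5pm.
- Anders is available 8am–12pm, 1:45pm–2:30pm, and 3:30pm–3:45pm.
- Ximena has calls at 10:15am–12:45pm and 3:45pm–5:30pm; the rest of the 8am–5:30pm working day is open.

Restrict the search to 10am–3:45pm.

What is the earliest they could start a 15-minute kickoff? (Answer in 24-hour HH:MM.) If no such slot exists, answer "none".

15:30

Ximena free within 08:00–17:30: 08:00–10:15, 12:45–15:45.
Nikolai ∩ Anders: 11:30–12:00, 15:30–15:45.
Nikolai ∩ Anders ∩ Ximena: 15:30–15:45.
Restricted to 10:00–15:45: 15:30–15:45.
Windows ≥ 15 min: 15:30–15:45.
Earliest such window starts at 15:30.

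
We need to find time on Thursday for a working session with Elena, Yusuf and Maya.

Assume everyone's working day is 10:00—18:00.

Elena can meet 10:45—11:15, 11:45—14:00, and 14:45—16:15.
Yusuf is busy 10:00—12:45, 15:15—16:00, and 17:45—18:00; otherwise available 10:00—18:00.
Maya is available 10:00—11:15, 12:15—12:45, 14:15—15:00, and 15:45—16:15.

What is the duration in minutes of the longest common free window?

Yusuf free within 10:00–18:00: 12:45–15:15, 16:00–17:45.
Elena ∩ Yusuf: 12:45–14:00, 14:45–15:15, 16:00–16:15.
Elena ∩ Yusuf ∩ Maya: 14:45–15:00, 16:00–16:15.
Common window lengths: 15, 15 min; longest is 15.

15 minutes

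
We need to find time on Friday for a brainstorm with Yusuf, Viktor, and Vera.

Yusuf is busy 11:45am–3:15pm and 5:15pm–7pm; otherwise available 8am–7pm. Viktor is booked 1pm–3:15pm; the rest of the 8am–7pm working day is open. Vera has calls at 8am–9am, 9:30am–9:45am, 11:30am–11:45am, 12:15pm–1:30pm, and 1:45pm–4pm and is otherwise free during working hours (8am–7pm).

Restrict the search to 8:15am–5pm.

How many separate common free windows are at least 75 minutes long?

Yusuf free within 08:00–19:00: 08:00–11:45, 15:15–17:15.
Viktor free within 08:00–19:00: 08:00–13:00, 15:15–19:00.
Vera free within 08:00–19:00: 09:00–09:30, 09:45–11:30, 11:45–12:15, 13:30–13:45, 16:00–19:00.
Yusuf ∩ Viktor: 08:00–11:45, 15:15–17:15.
Yusuf ∩ Viktor ∩ Vera: 09:00–09:30, 09:45–11:30, 16:00–17:15.
Restricted to 08:15–17:00: 09:00–09:30, 09:45–11:30, 16:00–17:00.
Windows ≥ 75 min: 09:45–11:30.
That's 1 window.

1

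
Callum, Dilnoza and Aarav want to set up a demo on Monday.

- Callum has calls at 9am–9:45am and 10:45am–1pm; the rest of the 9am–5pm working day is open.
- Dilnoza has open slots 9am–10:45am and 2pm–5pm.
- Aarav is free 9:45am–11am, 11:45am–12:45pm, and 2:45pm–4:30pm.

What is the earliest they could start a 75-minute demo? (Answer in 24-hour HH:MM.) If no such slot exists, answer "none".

Callum free within 09:00–17:00: 09:45–10:45, 13:00–17:00.
Callum ∩ Dilnoza: 09:45–10:45, 14:00–17:00.
Callum ∩ Dilnoza ∩ Aarav: 09:45–10:45, 14:45–16:30.
Windows ≥ 75 min: 14:45–16:30.
Earliest such window starts at 14:45.

14:45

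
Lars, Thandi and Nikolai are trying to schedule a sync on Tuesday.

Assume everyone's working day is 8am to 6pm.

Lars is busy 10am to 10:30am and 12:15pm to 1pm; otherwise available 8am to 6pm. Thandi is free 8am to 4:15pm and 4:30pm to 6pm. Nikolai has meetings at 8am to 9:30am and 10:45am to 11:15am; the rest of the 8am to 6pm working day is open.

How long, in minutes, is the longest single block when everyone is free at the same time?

Lars free within 08:00–18:00: 08:00–10:00, 10:30–12:15, 13:00–18:00.
Nikolai free within 08:00–18:00: 09:30–10:45, 11:15–18:00.
Lars ∩ Thandi: 08:00–10:00, 10:30–12:15, 13:00–16:15, 16:30–18:00.
Lars ∩ Thandi ∩ Nikolai: 09:30–10:00, 10:30–10:45, 11:15–12:15, 13:00–16:15, 16:30–18:00.
Common window lengths: 30, 15, 60, 195, 90 min; longest is 195.

195 minutes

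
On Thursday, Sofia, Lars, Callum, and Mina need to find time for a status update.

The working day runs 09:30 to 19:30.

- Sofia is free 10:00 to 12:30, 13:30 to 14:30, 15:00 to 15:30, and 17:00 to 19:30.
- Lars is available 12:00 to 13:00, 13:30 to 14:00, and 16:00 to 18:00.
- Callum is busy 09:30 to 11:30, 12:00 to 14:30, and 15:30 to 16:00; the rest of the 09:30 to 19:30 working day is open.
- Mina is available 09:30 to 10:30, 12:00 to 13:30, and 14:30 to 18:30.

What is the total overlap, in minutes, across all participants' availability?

Callum free within 09:30–19:30: 11:30–12:00, 14:30–15:30, 16:00–19:30.
Sofia ∩ Lars: 12:00–12:30, 13:30–14:00, 17:00–18:00.
Sofia ∩ Lars ∩ Callum: 17:00–18:00.
Sofia ∩ Lars ∩ Callum ∩ Mina: 17:00–18:00.
Total common minutes: 60.

60 minutes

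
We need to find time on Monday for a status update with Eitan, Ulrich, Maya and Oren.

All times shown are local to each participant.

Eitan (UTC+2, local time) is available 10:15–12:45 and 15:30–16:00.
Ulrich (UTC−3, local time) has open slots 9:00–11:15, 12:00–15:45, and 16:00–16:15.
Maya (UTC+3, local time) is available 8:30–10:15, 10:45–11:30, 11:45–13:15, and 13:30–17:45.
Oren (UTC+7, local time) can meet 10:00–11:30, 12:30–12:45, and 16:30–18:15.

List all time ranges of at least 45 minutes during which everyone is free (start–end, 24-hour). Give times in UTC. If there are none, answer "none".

none

Eitan → UTC: 08:15–10:45, 13:30–14:00.
Ulrich → UTC: 12:00–14:15, 15:00–18:45, 19:00–19:15.
Maya → UTC: 05:30–07:15, 07:45–08:30, 08:45–10:15, 10:30–14:45.
Oren → UTC: 03:00–04:30, 05:30–05:45, 09:30–11:15.
Eitan ∩ Ulrich: 13:30–14:00.
Eitan ∩ Ulrich ∩ Maya: 13:30–14:00.
Eitan ∩ Ulrich ∩ Maya ∩ Oren: (none).
Windows ≥ 45 min: (none).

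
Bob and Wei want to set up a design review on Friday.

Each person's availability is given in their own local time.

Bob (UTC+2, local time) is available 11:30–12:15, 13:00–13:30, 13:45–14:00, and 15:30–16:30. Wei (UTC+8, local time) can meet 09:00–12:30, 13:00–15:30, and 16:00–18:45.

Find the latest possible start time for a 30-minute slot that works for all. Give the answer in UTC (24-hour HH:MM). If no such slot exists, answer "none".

09:45

Bob → UTC: 09:30–10:15, 11:00–11:30, 11:45–12:00, 13:30–14:30.
Wei → UTC: 01:00–04:30, 05:00–07:30, 08:00–10:45.
Bob ∩ Wei: 09:30–10:15.
Windows ≥ 30 min: 09:30–10:15.
Latest start in the last window 09:30–10:15 is 10:15 − 30 min = 09:45.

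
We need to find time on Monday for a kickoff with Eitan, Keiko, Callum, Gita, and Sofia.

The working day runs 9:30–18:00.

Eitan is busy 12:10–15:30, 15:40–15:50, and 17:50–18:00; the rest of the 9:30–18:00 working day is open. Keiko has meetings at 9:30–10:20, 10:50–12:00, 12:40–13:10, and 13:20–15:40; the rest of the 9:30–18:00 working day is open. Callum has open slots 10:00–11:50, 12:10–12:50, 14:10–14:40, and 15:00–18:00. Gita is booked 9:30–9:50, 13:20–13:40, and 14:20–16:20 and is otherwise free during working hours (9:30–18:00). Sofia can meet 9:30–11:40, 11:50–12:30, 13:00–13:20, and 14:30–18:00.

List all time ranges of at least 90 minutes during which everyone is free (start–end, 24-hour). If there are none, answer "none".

16:20–17:50

Eitan free within 09:30–18:00: 09:30–12:10, 15:30–15:40, 15:50–17:50.
Keiko free within 09:30–18:00: 10:20–10:50, 12:00–12:40, 13:10–13:20, 15:40–18:00.
Gita free within 09:30–18:00: 09:50–13:20, 13:40–14:20, 16:20–18:00.
Eitan ∩ Keiko: 10:20–10:50, 12:00–12:10, 15:50–17:50.
Eitan ∩ Keiko ∩ Callum: 10:20–10:50, 15:50–17:50.
Eitan ∩ Keiko ∩ Callum ∩ Gita: 10:20–10:50, 16:20–17:50.
Eitan ∩ Keiko ∩ Callum ∩ Gita ∩ Sofia: 10:20–10:50, 16:20–17:50.
Windows ≥ 90 min: 16:20–17:50.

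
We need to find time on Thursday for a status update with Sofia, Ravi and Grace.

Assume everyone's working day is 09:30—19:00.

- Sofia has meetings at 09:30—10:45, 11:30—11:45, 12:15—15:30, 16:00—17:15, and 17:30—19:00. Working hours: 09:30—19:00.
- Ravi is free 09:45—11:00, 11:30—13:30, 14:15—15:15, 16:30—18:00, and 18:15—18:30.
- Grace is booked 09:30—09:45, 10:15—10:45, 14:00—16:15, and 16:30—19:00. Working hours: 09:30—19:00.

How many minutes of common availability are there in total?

45 minutes

Sofia free within 09:30–19:00: 10:45–11:30, 11:45–12:15, 15:30–16:00, 17:15–17:30.
Grace free within 09:30–19:00: 09:45–10:15, 10:45–14:00, 16:15–16:30.
Sofia ∩ Ravi: 10:45–11:00, 11:45–12:15, 17:15–17:30.
Sofia ∩ Ravi ∩ Grace: 10:45–11:00, 11:45–12:15.
Total common minutes: 15 + 30 = 45.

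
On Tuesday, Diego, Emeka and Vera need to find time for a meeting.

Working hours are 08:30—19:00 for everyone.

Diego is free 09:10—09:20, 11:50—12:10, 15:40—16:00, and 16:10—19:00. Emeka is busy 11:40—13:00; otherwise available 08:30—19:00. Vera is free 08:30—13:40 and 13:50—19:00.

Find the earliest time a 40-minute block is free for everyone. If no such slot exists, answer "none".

16:10

Emeka free within 08:30–19:00: 08:30–11:40, 13:00–19:00.
Diego ∩ Emeka: 09:10–09:20, 15:40–16:00, 16:10–19:00.
Diego ∩ Emeka ∩ Vera: 09:10–09:20, 15:40–16:00, 16:10–19:00.
Windows ≥ 40 min: 16:10–19:00.
Earliest such window starts at 16:10.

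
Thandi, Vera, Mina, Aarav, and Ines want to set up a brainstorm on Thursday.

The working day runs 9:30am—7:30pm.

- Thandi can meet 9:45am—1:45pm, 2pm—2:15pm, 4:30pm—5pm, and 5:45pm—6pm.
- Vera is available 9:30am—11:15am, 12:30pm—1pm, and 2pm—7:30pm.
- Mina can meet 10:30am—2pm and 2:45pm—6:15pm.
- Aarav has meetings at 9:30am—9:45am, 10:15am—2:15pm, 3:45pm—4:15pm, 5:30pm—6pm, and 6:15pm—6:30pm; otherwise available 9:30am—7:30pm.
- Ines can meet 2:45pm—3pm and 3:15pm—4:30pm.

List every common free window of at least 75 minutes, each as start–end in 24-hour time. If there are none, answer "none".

Aarav free within 09:30–19:30: 09:45–10:15, 14:15–15:45, 16:15–17:30, 18:00–18:15, 18:30–19:30.
Thandi ∩ Vera: 09:45–11:15, 12:30–13:00, 14:00–14:15, 16:30–17:00, 17:45–18:00.
Thandi ∩ Vera ∩ Mina: 10:30–11:15, 12:30–13:00, 16:30–17:00, 17:45–18:00.
Thandi ∩ Vera ∩ Mina ∩ Aarav: 16:30–17:00.
Thandi ∩ Vera ∩ Mina ∩ Aarav ∩ Ines: (none).
Windows ≥ 75 min: (none).

none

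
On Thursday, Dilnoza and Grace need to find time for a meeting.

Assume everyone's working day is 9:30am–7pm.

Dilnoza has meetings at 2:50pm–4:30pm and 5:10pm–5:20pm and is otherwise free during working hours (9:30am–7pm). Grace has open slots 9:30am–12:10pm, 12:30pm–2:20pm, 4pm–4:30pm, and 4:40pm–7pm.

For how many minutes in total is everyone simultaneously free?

400 minutes

Dilnoza free within 09:30–19:00: 09:30–14:50, 16:30–17:10, 17:20–19:00.
Dilnoza ∩ Grace: 09:30–12:10, 12:30–14:20, 16:40–17:10, 17:20–19:00.
Total common minutes: 160 + 110 + 30 + 100 = 400.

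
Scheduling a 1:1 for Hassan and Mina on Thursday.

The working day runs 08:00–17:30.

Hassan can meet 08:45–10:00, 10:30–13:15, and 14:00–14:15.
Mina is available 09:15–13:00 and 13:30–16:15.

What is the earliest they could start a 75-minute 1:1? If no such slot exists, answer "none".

10:30

Hassan ∩ Mina: 09:15–10:00, 10:30–13:00, 14:00–14:15.
Windows ≥ 75 min: 10:30–13:00.
Earliest such window starts at 10:30.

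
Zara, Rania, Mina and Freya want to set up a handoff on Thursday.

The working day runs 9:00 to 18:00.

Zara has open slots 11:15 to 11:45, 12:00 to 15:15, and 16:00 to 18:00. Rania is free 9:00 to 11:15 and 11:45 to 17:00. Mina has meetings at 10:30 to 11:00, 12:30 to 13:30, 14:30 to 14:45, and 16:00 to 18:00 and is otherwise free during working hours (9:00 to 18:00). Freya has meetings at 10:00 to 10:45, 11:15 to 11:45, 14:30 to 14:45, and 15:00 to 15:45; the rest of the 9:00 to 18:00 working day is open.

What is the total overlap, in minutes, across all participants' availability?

105 minutes

Mina free within 09:00–18:00: 09:00–10:30, 11:00–12:30, 13:30–14:30, 14:45–16:00.
Freya free within 09:00–18:00: 09:00–10:00, 10:45–11:15, 11:45–14:30, 14:45–15:00, 15:45–18:00.
Zara ∩ Rania: 12:00–15:15, 16:00–17:00.
Zara ∩ Rania ∩ Mina: 12:00–12:30, 13:30–14:30, 14:45–15:15.
Zara ∩ Rania ∩ Mina ∩ Freya: 12:00–12:30, 13:30–14:30, 14:45–15:00.
Total common minutes: 30 + 60 + 15 = 105.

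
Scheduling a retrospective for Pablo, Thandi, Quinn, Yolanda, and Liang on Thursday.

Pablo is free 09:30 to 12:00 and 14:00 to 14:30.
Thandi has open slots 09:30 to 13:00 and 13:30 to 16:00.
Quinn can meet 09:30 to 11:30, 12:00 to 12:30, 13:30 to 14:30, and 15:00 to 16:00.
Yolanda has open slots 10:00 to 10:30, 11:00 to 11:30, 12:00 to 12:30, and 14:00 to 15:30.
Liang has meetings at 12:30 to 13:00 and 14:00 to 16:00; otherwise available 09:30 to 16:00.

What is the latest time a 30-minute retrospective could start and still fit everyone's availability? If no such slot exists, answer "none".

11:00

Liang free within 09:30–16:00: 09:30–12:30, 13:00–14:00.
Pablo ∩ Thandi: 09:30–12:00, 14:00–14:30.
Pablo ∩ Thandi ∩ Quinn: 09:30–11:30, 14:00–14:30.
Pablo ∩ Thandi ∩ Quinn ∩ Yolanda: 10:00–10:30, 11:00–11:30, 14:00–14:30.
Pablo ∩ Thandi ∩ Quinn ∩ Yolanda ∩ Liang: 10:00–10:30, 11:00–11:30.
Windows ≥ 30 min: 10:00–10:30, 11:00–11:30.
Latest start in the last window 11:00–11:30 is 11:30 − 30 min = 11:00.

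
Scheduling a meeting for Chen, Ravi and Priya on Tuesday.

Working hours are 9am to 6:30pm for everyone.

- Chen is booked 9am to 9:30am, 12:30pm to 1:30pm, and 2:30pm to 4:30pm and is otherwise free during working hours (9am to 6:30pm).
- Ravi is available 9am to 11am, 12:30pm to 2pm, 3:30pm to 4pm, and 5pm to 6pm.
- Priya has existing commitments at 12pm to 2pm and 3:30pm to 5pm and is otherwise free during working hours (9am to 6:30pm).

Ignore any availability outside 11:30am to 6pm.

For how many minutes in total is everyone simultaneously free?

Chen free within 09:00–18:30: 09:30–12:30, 13:30–14:30, 16:30–18:30.
Priya free within 09:00–18:30: 09:00–12:00, 14:00–15:30, 17:00–18:30.
Chen ∩ Ravi: 09:30–11:00, 13:30–14:00, 17:00–18:00.
Chen ∩ Ravi ∩ Priya: 09:30–11:00, 17:00–18:00.
Restricted to 11:30–18:00: 17:00–18:00.
Total common minutes: 60.

60 minutes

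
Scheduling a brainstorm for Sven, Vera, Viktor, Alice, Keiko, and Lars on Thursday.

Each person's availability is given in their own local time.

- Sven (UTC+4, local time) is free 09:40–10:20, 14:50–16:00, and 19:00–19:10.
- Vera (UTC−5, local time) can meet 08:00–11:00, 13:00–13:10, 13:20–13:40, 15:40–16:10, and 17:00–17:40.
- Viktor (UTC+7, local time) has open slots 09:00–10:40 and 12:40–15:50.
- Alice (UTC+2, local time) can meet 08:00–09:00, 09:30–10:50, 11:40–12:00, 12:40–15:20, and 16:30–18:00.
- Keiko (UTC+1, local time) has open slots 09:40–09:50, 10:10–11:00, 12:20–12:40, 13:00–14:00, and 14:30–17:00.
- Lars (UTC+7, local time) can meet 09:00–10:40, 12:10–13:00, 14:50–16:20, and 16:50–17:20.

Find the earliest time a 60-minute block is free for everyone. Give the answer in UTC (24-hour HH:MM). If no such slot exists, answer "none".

Sven → UTC: 05:40–06:20, 10:50–12:00, 15:00–15:10.
Vera → UTC: 13:00–16:00, 18:00–18:10, 18:20–18:40, 20:40–21:10, 22:00–22:40.
Viktor → UTC: 02:00–03:40, 05:40–08:50.
Alice → UTC: 06:00–07:00, 07:30–08:50, 09:40–10:00, 10:40–13:20, 14:30–16:00.
Keiko → UTC: 08:40–08:50, 09:10–10:00, 11:20–11:40, 12:00–13:00, 13:30–16:00.
Lars → UTC: 02:00–03:40, 05:10–06:00, 07:50–09:20, 09:50–10:20.
Sven ∩ Vera: 15:00–15:10.
Sven ∩ Vera ∩ Viktor: (none).
Sven ∩ Vera ∩ Viktor ∩ Alice: (none).
Sven ∩ Vera ∩ Viktor ∩ Alice ∩ Keiko: (none).
Sven ∩ Vera ∩ Viktor ∩ Alice ∩ Keiko ∩ Lars: (none).
Windows ≥ 60 min: (none).

none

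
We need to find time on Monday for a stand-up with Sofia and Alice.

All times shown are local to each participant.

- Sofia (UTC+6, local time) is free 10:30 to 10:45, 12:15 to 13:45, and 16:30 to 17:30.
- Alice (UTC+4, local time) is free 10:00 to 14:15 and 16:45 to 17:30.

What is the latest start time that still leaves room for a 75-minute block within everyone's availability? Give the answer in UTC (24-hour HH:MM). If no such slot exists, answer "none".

06:30

Sofia → UTC: 04:30–04:45, 06:15–07:45, 10:30–11:30.
Alice → UTC: 06:00–10:15, 12:45–13:30.
Sofia ∩ Alice: 06:15–07:45.
Windows ≥ 75 min: 06:15–07:45.
Latest start in the last window 06:15–07:45 is 07:45 − 75 min = 06:30.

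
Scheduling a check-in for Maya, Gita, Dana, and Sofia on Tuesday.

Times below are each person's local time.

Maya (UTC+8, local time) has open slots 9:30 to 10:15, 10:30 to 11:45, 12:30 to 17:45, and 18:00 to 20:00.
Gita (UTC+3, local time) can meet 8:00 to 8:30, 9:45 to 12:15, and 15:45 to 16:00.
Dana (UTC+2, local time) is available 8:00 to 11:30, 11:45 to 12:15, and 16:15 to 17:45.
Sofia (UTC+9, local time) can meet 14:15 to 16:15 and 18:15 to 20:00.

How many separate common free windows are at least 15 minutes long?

1

Maya → UTC: 01:30–02:15, 02:30–03:45, 04:30–09:45, 10:00–12:00.
Gita → UTC: 05:00–05:30, 06:45–09:15, 12:45–13:00.
Dana → UTC: 06:00–09:30, 09:45–10:15, 14:15–15:45.
Sofia → UTC: 05:15–07:15, 09:15–11:00.
Maya ∩ Gita: 05:00–05:30, 06:45–09:15.
Maya ∩ Gita ∩ Dana: 06:45–09:15.
Maya ∩ Gita ∩ Dana ∩ Sofia: 06:45–07:15.
Windows ≥ 15 min: 06:45–07:15.
That's 1 window.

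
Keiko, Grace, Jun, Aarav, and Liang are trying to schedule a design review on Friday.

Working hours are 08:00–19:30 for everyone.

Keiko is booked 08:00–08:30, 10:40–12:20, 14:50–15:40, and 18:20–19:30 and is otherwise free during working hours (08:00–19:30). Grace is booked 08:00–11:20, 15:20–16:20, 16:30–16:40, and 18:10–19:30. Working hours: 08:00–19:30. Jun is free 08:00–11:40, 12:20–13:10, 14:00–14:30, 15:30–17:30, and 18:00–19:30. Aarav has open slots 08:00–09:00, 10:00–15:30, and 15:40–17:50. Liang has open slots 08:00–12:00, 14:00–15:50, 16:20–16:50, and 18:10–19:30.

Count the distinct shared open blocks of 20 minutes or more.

1

Keiko free within 08:00–19:30: 08:30–10:40, 12:20–14:50, 15:40–18:20.
Grace free within 08:00–19:30: 11:20–15:20, 16:20–16:30, 16:40–18:10.
Keiko ∩ Grace: 12:20–14:50, 16:20–16:30, 16:40–18:10.
Keiko ∩ Grace ∩ Jun: 12:20–13:10, 14:00–14:30, 16:20–16:30, 16:40–17:30, 18:00–18:10.
Keiko ∩ Grace ∩ Jun ∩ Aarav: 12:20–13:10, 14:00–14:30, 16:20–16:30, 16:40–17:30.
Keiko ∩ Grace ∩ Jun ∩ Aarav ∩ Liang: 14:00–14:30, 16:20–16:30, 16:40–16:50.
Windows ≥ 20 min: 14:00–14:30.
That's 1 window.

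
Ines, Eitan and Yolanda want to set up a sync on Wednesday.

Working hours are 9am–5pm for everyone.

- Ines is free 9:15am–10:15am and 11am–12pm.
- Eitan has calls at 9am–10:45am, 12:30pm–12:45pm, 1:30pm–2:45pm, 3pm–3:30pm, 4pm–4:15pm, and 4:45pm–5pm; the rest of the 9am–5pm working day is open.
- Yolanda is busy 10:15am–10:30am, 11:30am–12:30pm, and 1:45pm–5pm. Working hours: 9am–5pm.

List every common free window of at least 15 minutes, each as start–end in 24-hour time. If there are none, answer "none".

Eitan free within 09:00–17:00: 10:45–12:30, 12:45–13:30, 14:45–15:00, 15:30–16:00, 16:15–16:45.
Yolanda free within 09:00–17:00: 09:00–10:15, 10:30–11:30, 12:30–13:45.
Ines ∩ Eitan: 11:00–12:00.
Ines ∩ Eitan ∩ Yolanda: 11:00–11:30.
Windows ≥ 15 min: 11:00–11:30.

11:00–11:30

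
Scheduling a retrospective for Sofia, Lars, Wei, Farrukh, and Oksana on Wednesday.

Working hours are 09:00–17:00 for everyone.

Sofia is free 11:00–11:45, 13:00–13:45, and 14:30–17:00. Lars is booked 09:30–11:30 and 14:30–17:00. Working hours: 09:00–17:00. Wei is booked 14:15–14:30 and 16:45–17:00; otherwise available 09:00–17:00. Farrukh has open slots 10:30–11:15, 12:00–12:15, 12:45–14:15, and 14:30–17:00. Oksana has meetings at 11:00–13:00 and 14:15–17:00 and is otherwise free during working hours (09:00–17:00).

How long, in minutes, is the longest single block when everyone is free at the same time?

45 minutes

Lars free within 09:00–17:00: 09:00–09:30, 11:30–14:30.
Wei free within 09:00–17:00: 09:00–14:15, 14:30–16:45.
Oksana free within 09:00–17:00: 09:00–11:00, 13:00–14:15.
Sofia ∩ Lars: 11:30–11:45, 13:00–13:45.
Sofia ∩ Lars ∩ Wei: 11:30–11:45, 13:00–13:45.
Sofia ∩ Lars ∩ Wei ∩ Farrukh: 13:00–13:45.
Sofia ∩ Lars ∩ Wei ∩ Farrukh ∩ Oksana: 13:00–13:45.
Single common window of 45 minutes.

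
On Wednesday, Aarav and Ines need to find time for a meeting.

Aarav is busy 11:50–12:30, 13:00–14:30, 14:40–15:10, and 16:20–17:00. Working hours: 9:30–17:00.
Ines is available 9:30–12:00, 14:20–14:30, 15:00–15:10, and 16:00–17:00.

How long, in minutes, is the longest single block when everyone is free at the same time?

140 minutes

Aarav free within 09:30–17:00: 09:30–11:50, 12:30–13:00, 14:30–14:40, 15:10–16:20.
Aarav ∩ Ines: 09:30–11:50, 16:00–16:20.
Common window lengths: 140, 20 min; longest is 140.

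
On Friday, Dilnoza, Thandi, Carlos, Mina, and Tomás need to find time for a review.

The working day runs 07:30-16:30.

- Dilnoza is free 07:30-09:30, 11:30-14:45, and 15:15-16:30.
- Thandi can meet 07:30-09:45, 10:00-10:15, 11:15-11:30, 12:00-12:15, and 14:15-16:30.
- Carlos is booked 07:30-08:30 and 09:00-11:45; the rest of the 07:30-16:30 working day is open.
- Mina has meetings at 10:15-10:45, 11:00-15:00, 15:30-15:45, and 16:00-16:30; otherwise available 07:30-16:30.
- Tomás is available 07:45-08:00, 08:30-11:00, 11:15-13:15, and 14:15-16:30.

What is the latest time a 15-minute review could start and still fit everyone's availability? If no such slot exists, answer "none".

15:45

Carlos free within 07:30–16:30: 08:30–09:00, 11:45–16:30.
Mina free within 07:30–16:30: 07:30–10:15, 10:45–11:00, 15:00–15:30, 15:45–16:00.
Dilnoza ∩ Thandi: 07:30–09:30, 12:00–12:15, 14:15–14:45, 15:15–16:30.
Dilnoza ∩ Thandi ∩ Carlos: 08:30–09:00, 12:00–12:15, 14:15–14:45, 15:15–16:30.
Dilnoza ∩ Thandi ∩ Carlos ∩ Mina: 08:30–09:00, 15:15–15:30, 15:45–16:00.
Dilnoza ∩ Thandi ∩ Carlos ∩ Mina ∩ Tomás: 08:30–09:00, 15:15–15:30, 15:45–16:00.
Windows ≥ 15 min: 08:30–09:00, 15:15–15:30, 15:45–16:00.
Latest start in the last window 15:45–16:00 is 16:00 − 15 min = 15:45.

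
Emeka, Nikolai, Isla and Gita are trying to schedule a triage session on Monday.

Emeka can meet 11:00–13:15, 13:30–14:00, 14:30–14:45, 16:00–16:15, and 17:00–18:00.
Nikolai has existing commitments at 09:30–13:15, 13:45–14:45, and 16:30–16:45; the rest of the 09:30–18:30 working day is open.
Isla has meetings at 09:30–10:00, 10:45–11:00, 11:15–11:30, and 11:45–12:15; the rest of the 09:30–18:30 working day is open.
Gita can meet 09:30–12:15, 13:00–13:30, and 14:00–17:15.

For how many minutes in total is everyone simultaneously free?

30 minutes

Nikolai free within 09:30–18:30: 13:15–13:45, 14:45–16:30, 16:45–18:30.
Isla free within 09:30–18:30: 10:00–10:45, 11:00–11:15, 11:30–11:45, 12:15–18:30.
Emeka ∩ Nikolai: 13:30–13:45, 16:00–16:15, 17:00–18:00.
Emeka ∩ Nikolai ∩ Isla: 13:30–13:45, 16:00–16:15, 17:00–18:00.
Emeka ∩ Nikolai ∩ Isla ∩ Gita: 16:00–16:15, 17:00–17:15.
Total common minutes: 15 + 15 = 30.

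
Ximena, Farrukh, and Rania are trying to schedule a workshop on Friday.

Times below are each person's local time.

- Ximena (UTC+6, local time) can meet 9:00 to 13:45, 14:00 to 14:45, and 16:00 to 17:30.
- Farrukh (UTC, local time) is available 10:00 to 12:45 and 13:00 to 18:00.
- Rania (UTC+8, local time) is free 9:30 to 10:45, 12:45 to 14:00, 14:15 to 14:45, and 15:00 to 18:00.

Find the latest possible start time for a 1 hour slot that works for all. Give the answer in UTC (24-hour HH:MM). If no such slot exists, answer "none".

Ximena → UTC: 03:00–07:45, 08:00–08:45, 10:00–11:30.
Farrukh → UTC: 10:00–12:45, 13:00–18:00.
Rania → UTC: 01:30–02:45, 04:45–06:00, 06:15–06:45, 07:00–10:00.
Ximena ∩ Farrukh: 10:00–11:30.
Ximena ∩ Farrukh ∩ Rania: (none).
Windows ≥ 60 min: (none).

none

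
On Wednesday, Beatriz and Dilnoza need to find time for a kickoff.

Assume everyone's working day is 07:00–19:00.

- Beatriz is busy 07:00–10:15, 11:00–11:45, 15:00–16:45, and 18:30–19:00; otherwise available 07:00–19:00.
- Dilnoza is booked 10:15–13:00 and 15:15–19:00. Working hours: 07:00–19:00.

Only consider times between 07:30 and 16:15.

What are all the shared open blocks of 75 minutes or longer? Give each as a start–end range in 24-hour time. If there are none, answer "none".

13:00–15:00

Beatriz free within 07:00–19:00: 10:15–11:00, 11:45–15:00, 16:45–18:30.
Dilnoza free within 07:00–19:00: 07:00–10:15, 13:00–15:15.
Beatriz ∩ Dilnoza: 13:00–15:00.
Restricted to 07:30–16:15: 13:00–15:00.
Windows ≥ 75 min: 13:00–15:00.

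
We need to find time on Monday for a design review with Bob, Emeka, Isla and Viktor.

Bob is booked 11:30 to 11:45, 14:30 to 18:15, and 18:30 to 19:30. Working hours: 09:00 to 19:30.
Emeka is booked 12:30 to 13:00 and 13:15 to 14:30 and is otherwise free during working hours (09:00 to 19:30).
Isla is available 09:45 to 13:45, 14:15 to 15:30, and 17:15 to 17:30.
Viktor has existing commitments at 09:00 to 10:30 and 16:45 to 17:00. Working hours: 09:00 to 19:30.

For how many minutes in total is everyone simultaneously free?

120 minutes

Bob free within 09:00–19:30: 09:00–11:30, 11:45–14:30, 18:15–18:30.
Emeka free within 09:00–19:30: 09:00–12:30, 13:00–13:15, 14:30–19:30.
Viktor free within 09:00–19:30: 10:30–16:45, 17:00–19:30.
Bob ∩ Emeka: 09:00–11:30, 11:45–12:30, 13:00–13:15, 18:15–18:30.
Bob ∩ Emeka ∩ Isla: 09:45–11:30, 11:45–12:30, 13:00–13:15.
Bob ∩ Emeka ∩ Isla ∩ Viktor: 10:30–11:30, 11:45–12:30, 13:00–13:15.
Total common minutes: 60 + 45 + 15 = 120.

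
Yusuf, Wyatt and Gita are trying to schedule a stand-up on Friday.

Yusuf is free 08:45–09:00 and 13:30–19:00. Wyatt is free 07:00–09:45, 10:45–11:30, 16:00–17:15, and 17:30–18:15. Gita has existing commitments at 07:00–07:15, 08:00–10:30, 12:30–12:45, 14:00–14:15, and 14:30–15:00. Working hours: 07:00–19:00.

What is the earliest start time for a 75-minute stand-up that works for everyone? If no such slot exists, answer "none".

Gita free within 07:00–19:00: 07:15–08:00, 10:30–12:30, 12:45–14:00, 14:15–14:30, 15:00–19:00.
Yusuf ∩ Wyatt: 08:45–09:00, 16:00–17:15, 17:30–18:15.
Yusuf ∩ Wyatt ∩ Gita: 16:00–17:15, 17:30–18:15.
Windows ≥ 75 min: 16:00–17:15.
Earliest such window starts at 16:00.

16:00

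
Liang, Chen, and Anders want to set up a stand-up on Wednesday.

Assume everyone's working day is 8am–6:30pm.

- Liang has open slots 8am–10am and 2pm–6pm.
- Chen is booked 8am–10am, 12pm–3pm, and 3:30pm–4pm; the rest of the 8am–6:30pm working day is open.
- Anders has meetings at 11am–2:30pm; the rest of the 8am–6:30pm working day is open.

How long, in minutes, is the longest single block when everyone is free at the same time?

120 minutes

Chen free within 08:00–18:30: 10:00–12:00, 15:00–15:30, 16:00–18:30.
Anders free within 08:00–18:30: 08:00–11:00, 14:30–18:30.
Liang ∩ Chen: 15:00–15:30, 16:00–18:00.
Liang ∩ Chen ∩ Anders: 15:00–15:30, 16:00–18:00.
Common window lengths: 30, 120 min; longest is 120.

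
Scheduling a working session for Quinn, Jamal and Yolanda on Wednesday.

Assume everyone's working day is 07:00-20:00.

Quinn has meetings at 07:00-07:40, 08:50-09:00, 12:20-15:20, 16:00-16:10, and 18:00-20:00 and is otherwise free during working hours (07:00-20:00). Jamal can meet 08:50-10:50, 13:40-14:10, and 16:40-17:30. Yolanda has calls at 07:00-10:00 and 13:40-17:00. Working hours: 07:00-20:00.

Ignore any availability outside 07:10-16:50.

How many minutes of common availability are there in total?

50 minutes

Quinn free within 07:00–20:00: 07:40–08:50, 09:00–12:20, 15:20–16:00, 16:10–18:00.
Yolanda free within 07:00–20:00: 10:00–13:40, 17:00–20:00.
Quinn ∩ Jamal: 09:00–10:50, 16:40–17:30.
Quinn ∩ Jamal ∩ Yolanda: 10:00–10:50, 17:00–17:30.
Restricted to 07:10–16:50: 10:00–10:50.
Total common minutes: 50.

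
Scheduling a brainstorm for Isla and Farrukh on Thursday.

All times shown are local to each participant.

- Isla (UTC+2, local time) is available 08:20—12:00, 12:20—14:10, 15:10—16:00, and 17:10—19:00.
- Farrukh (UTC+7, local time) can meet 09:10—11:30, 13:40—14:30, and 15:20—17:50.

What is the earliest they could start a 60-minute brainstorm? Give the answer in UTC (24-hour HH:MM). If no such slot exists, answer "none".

08:20

Isla → UTC: 06:20–10:00, 10:20–12:10, 13:10–14:00, 15:10–17:00.
Farrukh → UTC: 02:10–04:30, 06:40–07:30, 08:20–10:50.
Isla ∩ Farrukh: 06:40–07:30, 08:20–10:00, 10:20–10:50.
Windows ≥ 60 min: 08:20–10:00.
Earliest such window starts at 08:20.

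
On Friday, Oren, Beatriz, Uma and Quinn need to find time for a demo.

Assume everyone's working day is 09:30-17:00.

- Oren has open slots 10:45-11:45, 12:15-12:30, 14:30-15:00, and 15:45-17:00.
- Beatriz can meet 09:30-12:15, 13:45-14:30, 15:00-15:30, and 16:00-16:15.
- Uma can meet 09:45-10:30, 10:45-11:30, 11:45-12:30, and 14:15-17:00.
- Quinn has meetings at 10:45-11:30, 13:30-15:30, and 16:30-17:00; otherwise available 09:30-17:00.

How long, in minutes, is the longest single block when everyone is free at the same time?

15 minutes

Quinn free within 09:30–17:00: 09:30–10:45, 11:30–13:30, 15:30–16:30.
Oren ∩ Beatriz: 10:45–11:45, 16:00–16:15.
Oren ∩ Beatriz ∩ Uma: 10:45–11:30, 16:00–16:15.
Oren ∩ Beatriz ∩ Uma ∩ Quinn: 16:00–16:15.
Single common window of 15 minutes.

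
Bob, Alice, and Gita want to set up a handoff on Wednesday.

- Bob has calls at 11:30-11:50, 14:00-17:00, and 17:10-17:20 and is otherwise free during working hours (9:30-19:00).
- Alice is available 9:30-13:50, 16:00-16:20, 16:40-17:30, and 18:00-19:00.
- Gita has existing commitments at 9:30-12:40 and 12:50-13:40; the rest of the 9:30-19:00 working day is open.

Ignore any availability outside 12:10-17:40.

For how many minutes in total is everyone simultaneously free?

40 minutes

Bob free within 09:30–19:00: 09:30–11:30, 11:50–14:00, 17:00–17:10, 17:20–19:00.
Gita free within 09:30–19:00: 12:40–12:50, 13:40–19:00.
Bob ∩ Alice: 09:30–11:30, 11:50–13:50, 17:00–17:10, 17:20–17:30, 18:00–19:00.
Bob ∩ Alice ∩ Gita: 12:40–12:50, 13:40–13:50, 17:00–17:10, 17:20–17:30, 18:00–19:00.
Restricted to 12:10–17:40: 12:40–12:50, 13:40–13:50, 17:00–17:10, 17:20–17:30.
Total common minutes: 10 + 10 + 10 + 10 = 40.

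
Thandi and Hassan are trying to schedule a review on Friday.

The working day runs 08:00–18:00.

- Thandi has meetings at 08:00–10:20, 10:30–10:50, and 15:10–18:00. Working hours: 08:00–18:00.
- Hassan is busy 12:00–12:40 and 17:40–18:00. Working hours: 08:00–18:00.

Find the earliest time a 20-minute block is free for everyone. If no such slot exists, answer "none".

10:50

Thandi free within 08:00–18:00: 10:20–10:30, 10:50–15:10.
Hassan free within 08:00–18:00: 08:00–12:00, 12:40–17:40.
Thandi ∩ Hassan: 10:20–10:30, 10:50–12:00, 12:40–15:10.
Windows ≥ 20 min: 10:50–12:00, 12:40–15:10.
Earliest such window starts at 10:50.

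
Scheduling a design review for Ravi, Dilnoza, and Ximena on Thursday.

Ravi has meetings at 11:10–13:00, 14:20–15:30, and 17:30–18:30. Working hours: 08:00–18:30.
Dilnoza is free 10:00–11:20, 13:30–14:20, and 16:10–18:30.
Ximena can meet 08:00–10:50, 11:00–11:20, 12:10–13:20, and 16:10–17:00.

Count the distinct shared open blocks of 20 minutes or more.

Ravi free within 08:00–18:30: 08:00–11:10, 13:00–14:20, 15:30–17:30.
Ravi ∩ Dilnoza: 10:00–11:10, 13:30–14:20, 16:10–17:30.
Ravi ∩ Dilnoza ∩ Ximena: 10:00–10:50, 11:00–11:10, 16:10–17:00.
Windows ≥ 20 min: 10:00–10:50, 16:10–17:00.
That's 2 windows.

2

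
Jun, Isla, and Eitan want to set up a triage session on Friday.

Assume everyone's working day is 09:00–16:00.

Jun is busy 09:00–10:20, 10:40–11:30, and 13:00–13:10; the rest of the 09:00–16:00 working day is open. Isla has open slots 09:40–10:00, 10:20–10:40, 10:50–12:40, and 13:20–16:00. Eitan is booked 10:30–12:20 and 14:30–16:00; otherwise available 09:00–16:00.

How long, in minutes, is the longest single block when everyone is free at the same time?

70 minutes

Jun free within 09:00–16:00: 10:20–10:40, 11:30–13:00, 13:10–16:00.
Eitan free within 09:00–16:00: 09:00–10:30, 12:20–14:30.
Jun ∩ Isla: 10:20–10:40, 11:30–12:40, 13:20–16:00.
Jun ∩ Isla ∩ Eitan: 10:20–10:30, 12:20–12:40, 13:20–14:30.
Common window lengths: 10, 20, 70 min; longest is 70.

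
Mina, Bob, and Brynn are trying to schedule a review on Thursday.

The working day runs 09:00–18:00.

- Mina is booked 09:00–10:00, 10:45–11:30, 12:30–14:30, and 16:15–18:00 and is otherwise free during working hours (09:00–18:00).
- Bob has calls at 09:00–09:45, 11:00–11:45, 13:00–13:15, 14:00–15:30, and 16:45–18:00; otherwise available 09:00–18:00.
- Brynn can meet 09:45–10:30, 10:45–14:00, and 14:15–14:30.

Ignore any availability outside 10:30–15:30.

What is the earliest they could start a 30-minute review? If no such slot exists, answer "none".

11:45

Mina free within 09:00–18:00: 10:00–10:45, 11:30–12:30, 14:30–16:15.
Bob free within 09:00–18:00: 09:45–11:00, 11:45–13:00, 13:15–14:00, 15:30–16:45.
Mina ∩ Bob: 10:00–10:45, 11:45–12:30, 15:30–16:15.
Mina ∩ Bob ∩ Brynn: 10:00–10:30, 11:45–12:30.
Restricted to 10:30–15:30: 11:45–12:30.
Windows ≥ 30 min: 11:45–12:30.
Earliest such window starts at 11:45.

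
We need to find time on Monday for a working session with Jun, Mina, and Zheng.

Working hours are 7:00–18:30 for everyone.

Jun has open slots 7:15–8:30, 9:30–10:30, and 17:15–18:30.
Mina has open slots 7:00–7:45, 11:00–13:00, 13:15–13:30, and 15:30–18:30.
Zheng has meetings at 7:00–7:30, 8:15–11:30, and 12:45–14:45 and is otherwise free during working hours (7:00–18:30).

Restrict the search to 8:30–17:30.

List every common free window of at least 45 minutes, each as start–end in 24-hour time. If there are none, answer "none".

Zheng free within 07:00–18:30: 07:30–08:15, 11:30–12:45, 14:45–18:30.
Jun ∩ Mina: 07:15–07:45, 17:15–18:30.
Jun ∩ Mina ∩ Zheng: 07:30–07:45, 17:15–18:30.
Restricted to 08:30–17:30: 17:15–17:30.
Windows ≥ 45 min: (none).

none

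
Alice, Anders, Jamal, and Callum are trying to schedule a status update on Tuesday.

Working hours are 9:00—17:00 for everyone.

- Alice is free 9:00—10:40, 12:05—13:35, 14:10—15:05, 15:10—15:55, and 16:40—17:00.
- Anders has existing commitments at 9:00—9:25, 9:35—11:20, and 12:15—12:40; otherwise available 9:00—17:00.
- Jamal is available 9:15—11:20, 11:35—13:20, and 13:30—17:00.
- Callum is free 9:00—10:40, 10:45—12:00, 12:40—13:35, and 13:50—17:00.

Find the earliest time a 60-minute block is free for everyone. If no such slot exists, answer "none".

none

Anders free within 09:00–17:00: 09:25–09:35, 11:20–12:15, 12:40–17:00.
Alice ∩ Anders: 09:25–09:35, 12:05–12:15, 12:40–13:35, 14:10–15:05, 15:10–15:55, 16:40–17:00.
Alice ∩ Anders ∩ Jamal: 09:25–09:35, 12:05–12:15, 12:40–13:20, 13:30–13:35, 14:10–15:05, 15:10–15:55, 16:40–17:00.
Alice ∩ Anders ∩ Jamal ∩ Callum: 09:25–09:35, 12:40–13:20, 13:30–13:35, 14:10–15:05, 15:10–15:55, 16:40–17:00.
Windows ≥ 60 min: (none).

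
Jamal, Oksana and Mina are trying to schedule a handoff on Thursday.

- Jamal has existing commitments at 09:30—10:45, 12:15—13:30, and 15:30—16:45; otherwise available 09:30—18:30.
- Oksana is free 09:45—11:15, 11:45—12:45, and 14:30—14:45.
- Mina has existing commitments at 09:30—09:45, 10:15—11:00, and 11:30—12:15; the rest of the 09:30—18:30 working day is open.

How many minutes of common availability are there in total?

Jamal free within 09:30–18:30: 10:45–12:15, 13:30–15:30, 16:45–18:30.
Mina free within 09:30–18:30: 09:45–10:15, 11:00–11:30, 12:15–18:30.
Jamal ∩ Oksana: 10:45–11:15, 11:45–12:15, 14:30–14:45.
Jamal ∩ Oksana ∩ Mina: 11:00–11:15, 14:30–14:45.
Total common minutes: 15 + 15 = 30.

30 minutes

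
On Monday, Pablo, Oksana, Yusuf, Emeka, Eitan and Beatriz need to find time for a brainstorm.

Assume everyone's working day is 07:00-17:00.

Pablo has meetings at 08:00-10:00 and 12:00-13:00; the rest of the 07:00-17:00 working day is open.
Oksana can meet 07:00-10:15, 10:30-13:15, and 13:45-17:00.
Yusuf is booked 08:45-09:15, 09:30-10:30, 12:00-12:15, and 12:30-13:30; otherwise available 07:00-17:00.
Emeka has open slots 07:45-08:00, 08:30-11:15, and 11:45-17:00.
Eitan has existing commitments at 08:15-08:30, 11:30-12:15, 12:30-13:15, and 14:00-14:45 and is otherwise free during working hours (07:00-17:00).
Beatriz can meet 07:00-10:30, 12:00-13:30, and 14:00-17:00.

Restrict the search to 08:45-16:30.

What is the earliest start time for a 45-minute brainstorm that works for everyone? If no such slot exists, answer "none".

Pablo free within 07:00–17:00: 07:00–08:00, 10:00–12:00, 13:00–17:00.
Yusuf free within 07:00–17:00: 07:00–08:45, 09:15–09:30, 10:30–12:00, 12:15–12:30, 13:30–17:00.
Eitan free within 07:00–17:00: 07:00–08:15, 08:30–11:30, 12:15–12:30, 13:15–14:00, 14:45–17:00.
Pablo ∩ Oksana: 07:00–08:00, 10:00–10:15, 10:30–12:00, 13:00–13:15, 13:45–17:00.
Pablo ∩ Oksana ∩ Yusuf: 07:00–08:00, 10:30–12:00, 13:45–17:00.
Pablo ∩ Oksana ∩ Yusuf ∩ Emeka: 07:45–08:00, 10:30–11:15, 11:45–12:00, 13:45–17:00.
Pablo ∩ Oksana ∩ Yusuf ∩ Emeka ∩ Eitan: 07:45–08:00, 10:30–11:15, 13:45–14:00, 14:45–17:00.
Pablo ∩ Oksana ∩ Yusuf ∩ Emeka ∩ Eitan ∩ Beatriz: 07:45–08:00, 14:45–17:00.
Restricted to 08:45–16:30: 14:45–16:30.
Windows ≥ 45 min: 14:45–16:30.
Earliest such window starts at 14:45.

14:45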